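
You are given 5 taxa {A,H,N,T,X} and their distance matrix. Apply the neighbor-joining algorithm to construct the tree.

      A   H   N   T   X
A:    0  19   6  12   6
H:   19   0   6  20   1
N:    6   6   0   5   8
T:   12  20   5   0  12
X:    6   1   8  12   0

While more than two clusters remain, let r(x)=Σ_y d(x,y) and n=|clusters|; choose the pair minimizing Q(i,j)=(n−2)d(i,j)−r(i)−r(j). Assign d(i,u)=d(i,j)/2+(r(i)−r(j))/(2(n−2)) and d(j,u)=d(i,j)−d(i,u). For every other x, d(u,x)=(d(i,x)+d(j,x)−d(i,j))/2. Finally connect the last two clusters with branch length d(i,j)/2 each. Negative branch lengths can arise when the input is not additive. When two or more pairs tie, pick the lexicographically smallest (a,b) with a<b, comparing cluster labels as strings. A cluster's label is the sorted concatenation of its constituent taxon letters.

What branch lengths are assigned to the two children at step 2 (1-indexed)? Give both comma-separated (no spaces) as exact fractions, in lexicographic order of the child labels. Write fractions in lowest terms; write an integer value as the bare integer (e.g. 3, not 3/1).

iteration 1: select H,X (d=1, Q=-70); attach at lengths (11/3, -8/3); label the merged cluster HX
  updated: d(A,HX)=12, d(HX,N)=13/2, d(HX,T)=31/2
iteration 2: select A,HX (d=12, Q=-40); attach at lengths (5, 7); label the merged cluster AHX
  updated: d(AHX,N)=1/4, d(AHX,T)=31/4
iteration 3: select AHX,N (d=1/4, Q=-13); attach at lengths (3/2, -5/4); label the merged cluster AHNX
  updated: d(AHNX,T)=25/4
iteration 4: select AHNX,T (d=25/4); attach at lengths (25/8, 25/8); label the merged cluster AHNTX
final tree: (((A:5,(H:11/3,X:-8/3):7):3/2,N:-5/4):25/8,T:25/8)
total length: 39/2

5,7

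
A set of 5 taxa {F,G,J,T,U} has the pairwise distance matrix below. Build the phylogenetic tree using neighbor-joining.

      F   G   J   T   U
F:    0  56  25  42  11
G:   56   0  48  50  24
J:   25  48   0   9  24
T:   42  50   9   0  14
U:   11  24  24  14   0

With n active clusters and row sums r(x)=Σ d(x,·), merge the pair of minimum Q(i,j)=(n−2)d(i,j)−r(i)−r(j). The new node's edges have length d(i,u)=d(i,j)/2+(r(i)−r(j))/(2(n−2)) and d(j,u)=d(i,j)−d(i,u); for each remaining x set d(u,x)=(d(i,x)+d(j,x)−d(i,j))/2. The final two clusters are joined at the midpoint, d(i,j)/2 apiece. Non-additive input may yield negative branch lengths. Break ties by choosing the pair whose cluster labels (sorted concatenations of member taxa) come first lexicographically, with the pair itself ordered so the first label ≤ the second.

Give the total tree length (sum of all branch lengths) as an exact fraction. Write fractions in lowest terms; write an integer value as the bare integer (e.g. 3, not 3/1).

step 1: merge (J,T) at d=9, Q=-194; branch lengths J→3, T→6; new cluster JT
  updated: d(F,JT)=29, d(G,JT)=89/2, d(JT,U)=29/2
step 2: merge (F,JT) at d=29, Q=-126; branch lengths F→33/2, JT→25/2; new cluster FJT
  updated: d(FJT,G)=143/4, d(FJT,U)=-7/4
step 3: merge (FJT,G) at d=143/4, Q=-58; branch lengths FJT→5, G→123/4; new cluster FGJT
  updated: d(FGJT,U)=-27/4
step 4: merge (FGJT,U) at d=-27/4; branch lengths FGJT→-27/8, U→-27/8; new cluster FGJTU
final tree: (((F:33/2,(J:3,T:6):25/2):5,G:123/4):-27/8,U:-27/8)
total length: 67

67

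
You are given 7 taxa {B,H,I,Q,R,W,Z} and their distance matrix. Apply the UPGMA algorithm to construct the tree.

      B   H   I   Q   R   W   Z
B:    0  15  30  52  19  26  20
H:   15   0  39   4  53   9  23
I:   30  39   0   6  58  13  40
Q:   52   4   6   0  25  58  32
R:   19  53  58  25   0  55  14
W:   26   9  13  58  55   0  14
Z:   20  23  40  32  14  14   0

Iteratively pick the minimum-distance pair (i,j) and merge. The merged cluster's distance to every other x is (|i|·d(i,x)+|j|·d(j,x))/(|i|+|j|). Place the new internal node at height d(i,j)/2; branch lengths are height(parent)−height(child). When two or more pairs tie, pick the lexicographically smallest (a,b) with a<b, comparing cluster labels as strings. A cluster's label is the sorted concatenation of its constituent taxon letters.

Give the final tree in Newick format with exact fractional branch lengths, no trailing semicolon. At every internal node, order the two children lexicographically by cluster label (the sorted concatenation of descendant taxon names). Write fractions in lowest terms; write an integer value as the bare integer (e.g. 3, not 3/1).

((B:39/4,(R:7,Z:7):11/4):63/8,((H:2,Q:2):12,(I:13/2,W:13/2):15/2):29/8)

1. join H+Q (d=4) ⇒ HQ; edges |H|=2, |Q|=2
  updated: d(B,HQ)=67/2, d(HQ,I)=45/2, d(HQ,R)=39, d(HQ,W)=67/2, d(HQ,Z)=55/2
2. join I+W (d=13) ⇒ IW; edges |I|=13/2, |W|=13/2
  updated: d(B,IW)=28, d(HQ,IW)=28, d(IW,R)=113/2, d(IW,Z)=27
3. join R+Z (d=14) ⇒ RZ; edges |R|=7, |Z|=7
  updated: d(B,RZ)=39/2, d(HQ,RZ)=133/4, d(IW,RZ)=167/4
4. join B+RZ (d=39/2) ⇒ BRZ; edges |B|=39/4, |RZ|=11/4
  updated: d(BRZ,HQ)=100/3, d(BRZ,IW)=223/6
5. join HQ+IW (d=28) ⇒ HIQW; edges |HQ|=12, |IW|=15/2
  updated: d(BRZ,HIQW)=141/4
6. join BRZ+HIQW (d=141/4) ⇒ BHIQRWZ; edges |BRZ|=63/8, |HIQW|=29/8
final tree: ((B:39/4,(R:7,Z:7):11/4):63/8,((H:2,Q:2):12,(I:13/2,W:13/2):15/2):29/8)
total length: 149/2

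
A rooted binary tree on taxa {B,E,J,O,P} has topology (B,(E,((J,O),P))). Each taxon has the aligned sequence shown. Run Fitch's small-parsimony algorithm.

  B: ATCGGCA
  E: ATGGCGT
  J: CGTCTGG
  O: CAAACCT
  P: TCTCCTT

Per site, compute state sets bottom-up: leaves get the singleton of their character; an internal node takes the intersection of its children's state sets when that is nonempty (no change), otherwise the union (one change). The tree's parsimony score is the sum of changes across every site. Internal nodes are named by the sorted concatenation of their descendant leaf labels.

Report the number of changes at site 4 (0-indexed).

JO@0: {C} ∩ {C} = {C} (intersection, +0)
JOP@0: {C} ∪ {T} = {C,T} (union, +1)
EJOP@0: {A} ∪ {C,T} = {A,C,T} (union, +1)
BEJOP@0: {A} ∩ {A,C,T} = {A} (intersection, +0)
JO@1: {G} ∪ {A} = {A,G} (union, +1)
JOP@1: {A,G} ∪ {C} = {A,C,G} (union, +1)
EJOP@1: {T} ∪ {A,C,G} = {A,C,G,T} (union, +1)
BEJOP@1: {T} ∩ {A,C,G,T} = {T} (intersection, +0)
JO@2: {T} ∪ {A} = {A,T} (union, +1)
JOP@2: {A,T} ∩ {T} = {T} (intersection, +0)
EJOP@2: {G} ∪ {T} = {G,T} (union, +1)
BEJOP@2: {C} ∪ {G,T} = {C,G,T} (union, +1)
JO@3: {C} ∪ {A} = {A,C} (union, +1)
JOP@3: {A,C} ∩ {C} = {C} (intersection, +0)
EJOP@3: {G} ∪ {C} = {C,G} (union, +1)
BEJOP@3: {G} ∩ {C,G} = {G} (intersection, +0)
JO@4: {T} ∪ {C} = {C,T} (union, +1)
JOP@4: {C,T} ∩ {C} = {C} (intersection, +0)
EJOP@4: {C} ∩ {C} = {C} (intersection, +0)
BEJOP@4: {G} ∪ {C} = {C,G} (union, +1)
JO@5: {G} ∪ {C} = {C,G} (union, +1)
JOP@5: {C,G} ∪ {T} = {C,G,T} (union, +1)
EJOP@5: {G} ∩ {C,G,T} = {G} (intersection, +0)
BEJOP@5: {C} ∪ {G} = {C,G} (union, +1)
JO@6: {G} ∪ {T} = {G,T} (union, +1)
JOP@6: {G,T} ∩ {T} = {T} (intersection, +0)
EJOP@6: {T} ∩ {T} = {T} (intersection, +0)
BEJOP@6: {A} ∪ {T} = {A,T} (union, +1)
per-site changes: [2, 3, 3, 2, 2, 3, 2]; total = 17

2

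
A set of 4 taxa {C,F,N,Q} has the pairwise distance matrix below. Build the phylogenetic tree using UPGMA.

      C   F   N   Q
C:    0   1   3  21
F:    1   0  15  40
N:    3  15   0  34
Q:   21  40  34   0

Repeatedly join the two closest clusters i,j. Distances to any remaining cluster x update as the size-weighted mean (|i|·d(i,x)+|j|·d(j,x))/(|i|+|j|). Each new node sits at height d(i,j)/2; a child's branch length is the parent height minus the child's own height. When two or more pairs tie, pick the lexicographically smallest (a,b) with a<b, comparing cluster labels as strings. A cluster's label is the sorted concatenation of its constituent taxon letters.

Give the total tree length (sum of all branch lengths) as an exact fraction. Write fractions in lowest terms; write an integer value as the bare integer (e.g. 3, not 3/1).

iteration 1: select C,F (d=1); attach at lengths (1/2, 1/2); label the merged cluster CF
  updated: d(CF,N)=9, d(CF,Q)=61/2
iteration 2: select CF,N (d=9); attach at lengths (4, 9/2); label the merged cluster CFN
  updated: d(CFN,Q)=95/3
iteration 3: select CFN,Q (d=95/3); attach at lengths (34/3, 95/6); label the merged cluster CFNQ
final tree: (((C:1/2,F:1/2):4,N:9/2):34/3,Q:95/6)
total length: 110/3

110/3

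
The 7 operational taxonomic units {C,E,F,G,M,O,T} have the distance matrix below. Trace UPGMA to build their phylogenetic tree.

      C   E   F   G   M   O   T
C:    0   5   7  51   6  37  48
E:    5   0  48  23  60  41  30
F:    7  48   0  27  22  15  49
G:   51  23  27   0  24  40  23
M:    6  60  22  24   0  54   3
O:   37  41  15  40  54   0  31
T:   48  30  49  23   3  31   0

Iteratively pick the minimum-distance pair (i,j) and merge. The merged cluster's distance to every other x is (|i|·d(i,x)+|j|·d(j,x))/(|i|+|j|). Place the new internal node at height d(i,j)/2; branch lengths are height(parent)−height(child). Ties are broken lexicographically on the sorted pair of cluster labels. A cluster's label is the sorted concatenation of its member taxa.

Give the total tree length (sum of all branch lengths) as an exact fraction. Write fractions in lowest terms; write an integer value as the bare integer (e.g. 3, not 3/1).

iteration 1: select M,T (d=3); attach at lengths (3/2, 3/2); label the merged cluster MT
  updated: d(C,MT)=27, d(E,MT)=45, d(F,MT)=71/2, d(G,MT)=47/2, d(MT,O)=85/2
iteration 2: select C,E (d=5); attach at lengths (5/2, 5/2); label the merged cluster CE
  updated: d(CE,F)=55/2, d(CE,G)=37, d(CE,MT)=36, d(CE,O)=39
iteration 3: select F,O (d=15); attach at lengths (15/2, 15/2); label the merged cluster FO
  updated: d(CE,FO)=133/4, d(FO,G)=67/2, d(FO,MT)=39
iteration 4: select G,MT (d=47/2); attach at lengths (47/4, 41/4); label the merged cluster GMT
  updated: d(CE,GMT)=109/3, d(FO,GMT)=223/6
iteration 5: select CE,FO (d=133/4); attach at lengths (113/8, 73/8); label the merged cluster CEFO
  updated: d(CEFO,GMT)=147/4
iteration 6: select CEFO,GMT (d=147/4); attach at lengths (7/4, 53/8); label the merged cluster CEFGMOT
final tree: (((C:5/2,E:5/2):113/8,(F:15/2,O:15/2):73/8):7/4,(G:47/4,(M:3/2,T:3/2):41/4):53/8)
total length: 613/8

613/8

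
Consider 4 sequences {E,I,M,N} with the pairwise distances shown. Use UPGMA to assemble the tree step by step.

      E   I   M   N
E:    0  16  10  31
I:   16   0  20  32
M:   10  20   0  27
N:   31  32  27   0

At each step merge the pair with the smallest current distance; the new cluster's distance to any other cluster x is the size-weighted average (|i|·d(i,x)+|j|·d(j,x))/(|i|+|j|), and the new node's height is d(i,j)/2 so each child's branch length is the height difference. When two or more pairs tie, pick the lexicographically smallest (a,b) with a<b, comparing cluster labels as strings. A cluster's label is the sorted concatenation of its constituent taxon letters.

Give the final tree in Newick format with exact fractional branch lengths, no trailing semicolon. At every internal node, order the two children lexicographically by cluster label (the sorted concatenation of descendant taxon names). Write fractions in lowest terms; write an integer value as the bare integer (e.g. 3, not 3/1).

(((E:5,M:5):4,I:9):6,N:15)

iteration 1: select E,M (d=10); attach at lengths (5, 5); label the merged cluster EM
  updated: d(EM,I)=18, d(EM,N)=29
iteration 2: select EM,I (d=18); attach at lengths (4, 9); label the merged cluster EIM
  updated: d(EIM,N)=30
iteration 3: select EIM,N (d=30); attach at lengths (6, 15); label the merged cluster EIMN
final tree: (((E:5,M:5):4,I:9):6,N:15)
total length: 44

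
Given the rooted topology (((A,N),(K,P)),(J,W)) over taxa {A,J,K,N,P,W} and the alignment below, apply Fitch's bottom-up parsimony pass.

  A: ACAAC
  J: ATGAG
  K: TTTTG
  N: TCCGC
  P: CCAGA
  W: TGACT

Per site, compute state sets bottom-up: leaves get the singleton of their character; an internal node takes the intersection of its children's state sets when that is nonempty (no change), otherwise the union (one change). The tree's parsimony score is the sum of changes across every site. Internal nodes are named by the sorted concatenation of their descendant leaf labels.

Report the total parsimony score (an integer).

site 0, node AN: A={A} ∪ N={T} → {A,T} (+1)
site 0, node KP: K={T} ∪ P={C} → {C,T} (+1)
site 0, node AKNP: AN={A,T} ∩ KP={C,T} → {T} (+0)
site 0, node JW: J={A} ∪ W={T} → {A,T} (+1)
site 0, node AJKNPW: AKNP={T} ∩ JW={A,T} → {T} (+0)
site 1, node AN: A={C} ∩ N={C} → {C} (+0)
site 1, node KP: K={T} ∪ P={C} → {C,T} (+1)
site 1, node AKNP: AN={C} ∩ KP={C,T} → {C} (+0)
site 1, node JW: J={T} ∪ W={G} → {G,T} (+1)
site 1, node AJKNPW: AKNP={C} ∪ JW={G,T} → {C,G,T} (+1)
site 2, node AN: A={A} ∪ N={C} → {A,C} (+1)
site 2, node KP: K={T} ∪ P={A} → {A,T} (+1)
site 2, node AKNP: AN={A,C} ∩ KP={A,T} → {A} (+0)
site 2, node JW: J={G} ∪ W={A} → {A,G} (+1)
site 2, node AJKNPW: AKNP={A} ∩ JW={A,G} → {A} (+0)
site 3, node AN: A={A} ∪ N={G} → {A,G} (+1)
site 3, node KP: K={T} ∪ P={G} → {G,T} (+1)
site 3, node AKNP: AN={A,G} ∩ KP={G,T} → {G} (+0)
site 3, node JW: J={A} ∪ W={C} → {A,C} (+1)
site 3, node AJKNPW: AKNP={G} ∪ JW={A,C} → {A,C,G} (+1)
site 4, node AN: A={C} ∩ N={C} → {C} (+0)
site 4, node KP: K={G} ∪ P={A} → {A,G} (+1)
site 4, node AKNP: AN={C} ∪ KP={A,G} → {A,C,G} (+1)
site 4, node JW: J={G} ∪ W={T} → {G,T} (+1)
site 4, node AJKNPW: AKNP={A,C,G} ∩ JW={G,T} → {G} (+0)
per-site changes: [3, 3, 3, 4, 3]; total = 16

16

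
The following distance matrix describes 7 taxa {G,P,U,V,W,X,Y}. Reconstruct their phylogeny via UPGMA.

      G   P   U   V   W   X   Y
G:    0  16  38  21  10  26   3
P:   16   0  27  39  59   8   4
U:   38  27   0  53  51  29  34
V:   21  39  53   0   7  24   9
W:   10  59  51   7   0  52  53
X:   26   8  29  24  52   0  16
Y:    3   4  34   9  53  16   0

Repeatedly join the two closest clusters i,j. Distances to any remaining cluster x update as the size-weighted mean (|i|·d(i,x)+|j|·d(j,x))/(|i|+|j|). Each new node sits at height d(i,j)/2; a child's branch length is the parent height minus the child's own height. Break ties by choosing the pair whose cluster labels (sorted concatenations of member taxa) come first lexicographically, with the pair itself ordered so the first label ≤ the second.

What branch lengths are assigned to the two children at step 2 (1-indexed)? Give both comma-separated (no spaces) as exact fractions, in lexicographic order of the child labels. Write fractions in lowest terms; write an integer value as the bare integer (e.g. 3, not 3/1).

iteration 1: select G,Y (d=3); attach at lengths (3/2, 3/2); label the merged cluster GY
  updated: d(GY,P)=10, d(GY,U)=36, d(GY,V)=15, d(GY,W)=63/2, d(GY,X)=21
iteration 2: select V,W (d=7); attach at lengths (7/2, 7/2); label the merged cluster VW
  updated: d(GY,VW)=93/4, d(P,VW)=49, d(U,VW)=52, d(VW,X)=38
iteration 3: select P,X (d=8); attach at lengths (4, 4); label the merged cluster PX
  updated: d(GY,PX)=31/2, d(PX,U)=28, d(PX,VW)=87/2
iteration 4: select GY,PX (d=31/2); attach at lengths (25/4, 15/4); label the merged cluster GPXY
  updated: d(GPXY,U)=32, d(GPXY,VW)=267/8
iteration 5: select GPXY,U (d=32); attach at lengths (33/4, 16); label the merged cluster GPUXY
  updated: d(GPUXY,VW)=371/10
iteration 6: select GPUXY,VW (d=371/10); attach at lengths (51/20, 301/20); label the merged cluster GPUVWXY
final tree: ((((G:3/2,Y:3/2):25/4,(P:4,X:4):15/4):33/4,U:16):51/20,(V:7/2,W:7/2):301/20)
total length: 1397/20

7/2,7/2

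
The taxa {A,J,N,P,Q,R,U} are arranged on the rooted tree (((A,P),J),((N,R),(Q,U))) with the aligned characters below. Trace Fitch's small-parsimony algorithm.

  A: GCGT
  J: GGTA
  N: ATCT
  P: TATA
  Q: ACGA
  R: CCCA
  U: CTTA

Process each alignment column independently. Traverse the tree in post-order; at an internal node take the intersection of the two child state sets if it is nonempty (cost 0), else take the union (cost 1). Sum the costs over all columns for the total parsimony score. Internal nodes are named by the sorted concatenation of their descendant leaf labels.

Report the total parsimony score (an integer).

site 0, node AP: A={G} ∪ P={T} → {G,T} (+1)
site 0, node AJP: AP={G,T} ∩ J={G} → {G} (+0)
site 0, node NR: N={A} ∪ R={C} → {A,C} (+1)
site 0, node QU: Q={A} ∪ U={C} → {A,C} (+1)
site 0, node NQRU: NR={A,C} ∩ QU={A,C} → {A,C} (+0)
site 0, node AJNPQRU: AJP={G} ∪ NQRU={A,C} → {A,C,G} (+1)
site 1, node AP: A={C} ∪ P={A} → {A,C} (+1)
site 1, node AJP: AP={A,C} ∪ J={G} → {A,C,G} (+1)
site 1, node NR: N={T} ∪ R={C} → {C,T} (+1)
site 1, node QU: Q={C} ∪ U={T} → {C,T} (+1)
site 1, node NQRU: NR={C,T} ∩ QU={C,T} → {C,T} (+0)
site 1, node AJNPQRU: AJP={A,C,G} ∩ NQRU={C,T} → {C} (+0)
site 2, node AP: A={G} ∪ P={T} → {G,T} (+1)
site 2, node AJP: AP={G,T} ∩ J={T} → {T} (+0)
site 2, node NR: N={C} ∩ R={C} → {C} (+0)
site 2, node QU: Q={G} ∪ U={T} → {G,T} (+1)
site 2, node NQRU: NR={C} ∪ QU={G,T} → {C,G,T} (+1)
site 2, node AJNPQRU: AJP={T} ∩ NQRU={C,G,T} → {T} (+0)
site 3, node AP: A={T} ∪ P={A} → {A,T} (+1)
site 3, node AJP: AP={A,T} ∩ J={A} → {A} (+0)
site 3, node NR: N={T} ∪ R={A} → {A,T} (+1)
site 3, node QU: Q={A} ∩ U={A} → {A} (+0)
site 3, node NQRU: NR={A,T} ∩ QU={A} → {A} (+0)
site 3, node AJNPQRU: AJP={A} ∩ NQRU={A} → {A} (+0)
per-site changes: [4, 4, 3, 2]; total = 13

13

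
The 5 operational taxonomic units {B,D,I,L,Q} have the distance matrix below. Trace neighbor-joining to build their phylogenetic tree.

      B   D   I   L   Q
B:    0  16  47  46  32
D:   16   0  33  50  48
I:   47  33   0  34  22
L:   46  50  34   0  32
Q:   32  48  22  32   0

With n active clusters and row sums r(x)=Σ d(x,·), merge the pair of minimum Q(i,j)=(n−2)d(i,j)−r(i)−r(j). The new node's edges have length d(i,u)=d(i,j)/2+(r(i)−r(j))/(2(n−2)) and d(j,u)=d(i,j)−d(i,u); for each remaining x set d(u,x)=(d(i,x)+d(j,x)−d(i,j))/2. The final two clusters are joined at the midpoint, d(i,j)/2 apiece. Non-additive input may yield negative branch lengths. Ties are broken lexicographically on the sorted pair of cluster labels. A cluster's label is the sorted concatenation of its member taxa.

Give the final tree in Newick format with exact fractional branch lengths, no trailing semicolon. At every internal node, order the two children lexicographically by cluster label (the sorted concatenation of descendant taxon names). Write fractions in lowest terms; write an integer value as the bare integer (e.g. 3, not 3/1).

((((B:7,D:9):39/2,L:41/2):3/2,I:23/2):21/4,Q:21/4)

iteration 1: select B,D (d=16, Q=-240); attach at lengths (7, 9); label the merged cluster BD
  updated: d(BD,I)=32, d(BD,L)=40, d(BD,Q)=32
iteration 2: select BD,L (d=40, Q=-130); attach at lengths (39/2, 41/2); label the merged cluster BDL
  updated: d(BDL,I)=13, d(BDL,Q)=12
iteration 3: select BDL,I (d=13, Q=-47); attach at lengths (3/2, 23/2); label the merged cluster BDIL
  updated: d(BDIL,Q)=21/2
iteration 4: select BDIL,Q (d=21/2); attach at lengths (21/4, 21/4); label the merged cluster BDILQ
final tree: ((((B:7,D:9):39/2,L:41/2):3/2,I:23/2):21/4,Q:21/4)
total length: 159/2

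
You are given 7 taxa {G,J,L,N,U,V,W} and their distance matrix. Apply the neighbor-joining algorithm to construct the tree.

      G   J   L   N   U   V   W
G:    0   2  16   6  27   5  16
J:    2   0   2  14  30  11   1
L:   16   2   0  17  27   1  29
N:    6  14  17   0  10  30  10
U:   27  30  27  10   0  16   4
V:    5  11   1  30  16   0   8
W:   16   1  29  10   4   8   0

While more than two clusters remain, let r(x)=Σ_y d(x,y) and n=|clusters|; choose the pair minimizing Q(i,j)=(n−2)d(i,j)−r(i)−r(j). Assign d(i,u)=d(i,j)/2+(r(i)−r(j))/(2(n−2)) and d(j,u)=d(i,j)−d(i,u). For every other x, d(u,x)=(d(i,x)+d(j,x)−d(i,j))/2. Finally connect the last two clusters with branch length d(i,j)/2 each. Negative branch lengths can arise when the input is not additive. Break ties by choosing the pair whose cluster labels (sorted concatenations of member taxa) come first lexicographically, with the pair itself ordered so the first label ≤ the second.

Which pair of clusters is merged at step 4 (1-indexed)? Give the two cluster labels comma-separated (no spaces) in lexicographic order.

step 1: merge (U,W) at d=4, Q=-162; branch lengths U→33/5, W→-13/5; new cluster UW
  updated: d(G,UW)=39/2, d(J,UW)=27/2, d(L,UW)=26, d(N,UW)=8, d(UW,V)=10
step 2: merge (N,UW) at d=8, Q=-120; branch lengths N→15/4, UW→17/4; new cluster NUW
  updated: d(G,NUW)=35/4, d(J,NUW)=39/4, d(L,NUW)=35/2, d(NUW,V)=16
step 3: merge (L,V) at d=1, Q=-133/2; branch lengths L→13/12, V→-1/12; new cluster LV
  updated: d(G,LV)=10, d(J,LV)=6, d(LV,NUW)=65/4
step 4: merge (G,NUW) at d=35/4, Q=-38; branch lengths G→7/8, NUW→63/8; new cluster GNUW
  updated: d(GNUW,J)=3/2, d(GNUW,LV)=35/4
step 5: merge (GNUW,J) at d=3/2, Q=-65/4; branch lengths GNUW→17/8, J→-5/8; new cluster GJNUW
  updated: d(GJNUW,LV)=53/8
step 6: merge (GJNUW,LV) at d=53/8; branch lengths GJNUW→53/16, LV→53/16; new cluster GJLNUVW
final tree: (((G:7/8,(N:15/4,(U:33/5,W:-13/5):17/4):63/8):17/8,J:-5/8):53/16,(L:13/12,V:-1/12):53/16)
total length: 239/8

G,NUW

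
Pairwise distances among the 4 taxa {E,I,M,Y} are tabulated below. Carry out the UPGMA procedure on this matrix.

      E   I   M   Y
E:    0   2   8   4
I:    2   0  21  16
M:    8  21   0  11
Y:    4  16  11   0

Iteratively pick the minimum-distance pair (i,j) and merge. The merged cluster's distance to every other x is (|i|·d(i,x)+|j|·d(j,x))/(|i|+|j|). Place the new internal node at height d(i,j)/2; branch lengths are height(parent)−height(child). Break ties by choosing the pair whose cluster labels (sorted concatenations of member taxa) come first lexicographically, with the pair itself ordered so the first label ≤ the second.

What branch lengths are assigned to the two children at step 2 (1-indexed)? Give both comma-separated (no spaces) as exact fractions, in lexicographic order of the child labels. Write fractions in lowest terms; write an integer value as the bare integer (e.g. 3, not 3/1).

iteration 1: select E,I (d=2); attach at lengths (1, 1); label the merged cluster EI
  updated: d(EI,M)=29/2, d(EI,Y)=10
iteration 2: select EI,Y (d=10); attach at lengths (4, 5); label the merged cluster EIY
  updated: d(EIY,M)=40/3
iteration 3: select EIY,M (d=40/3); attach at lengths (5/3, 20/3); label the merged cluster EIMY
final tree: (((E:1,I:1):4,Y:5):5/3,M:20/3)
total length: 58/3

4,5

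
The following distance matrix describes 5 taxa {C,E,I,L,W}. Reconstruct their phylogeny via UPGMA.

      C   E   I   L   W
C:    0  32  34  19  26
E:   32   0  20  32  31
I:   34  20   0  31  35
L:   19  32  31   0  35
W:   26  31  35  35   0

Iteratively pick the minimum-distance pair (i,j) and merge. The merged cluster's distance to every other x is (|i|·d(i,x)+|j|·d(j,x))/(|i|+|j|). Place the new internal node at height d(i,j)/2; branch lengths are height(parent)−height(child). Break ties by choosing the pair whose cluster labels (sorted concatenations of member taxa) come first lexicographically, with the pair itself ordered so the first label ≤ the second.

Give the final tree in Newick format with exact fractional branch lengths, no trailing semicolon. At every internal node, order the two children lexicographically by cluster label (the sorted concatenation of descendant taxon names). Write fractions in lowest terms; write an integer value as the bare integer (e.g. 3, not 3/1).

(((C:19/2,L:19/2):23/4,W:61/4):1,(E:10,I:10):25/4)

iteration 1: select C,L (d=19); attach at lengths (19/2, 19/2); label the merged cluster CL
  updated: d(CL,E)=32, d(CL,I)=65/2, d(CL,W)=61/2
iteration 2: select E,I (d=20); attach at lengths (10, 10); label the merged cluster EI
  updated: d(CL,EI)=129/4, d(EI,W)=33
iteration 3: select CL,W (d=61/2); attach at lengths (23/4, 61/4); label the merged cluster CLW
  updated: d(CLW,EI)=65/2
iteration 4: select CLW,EI (d=65/2); attach at lengths (1, 25/4); label the merged cluster CEILW
final tree: (((C:19/2,L:19/2):23/4,W:61/4):1,(E:10,I:10):25/4)
total length: 269/4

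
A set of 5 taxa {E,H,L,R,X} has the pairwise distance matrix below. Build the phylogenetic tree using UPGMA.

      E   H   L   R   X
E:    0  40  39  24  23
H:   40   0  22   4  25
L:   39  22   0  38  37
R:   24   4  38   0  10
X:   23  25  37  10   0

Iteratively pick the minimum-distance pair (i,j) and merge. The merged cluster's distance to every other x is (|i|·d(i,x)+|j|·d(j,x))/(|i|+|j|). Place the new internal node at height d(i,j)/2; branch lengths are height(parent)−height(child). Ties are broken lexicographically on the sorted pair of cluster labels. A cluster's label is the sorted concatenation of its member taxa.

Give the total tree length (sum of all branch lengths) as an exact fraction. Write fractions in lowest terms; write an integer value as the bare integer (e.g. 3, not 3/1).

1. join H+R (d=4) ⇒ HR; edges |H|=2, |R|=2
  updated: d(E,HR)=32, d(HR,L)=30, d(HR,X)=35/2
2. join HR+X (d=35/2) ⇒ HRX; edges |HR|=27/4, |X|=35/4
  updated: d(E,HRX)=29, d(HRX,L)=97/3
3. join E+HRX (d=29) ⇒ EHRX; edges |E|=29/2, |HRX|=23/4
  updated: d(EHRX,L)=34
4. join EHRX+L (d=34) ⇒ EHLRX; edges |EHRX|=5/2, |L|=17
final tree: ((E:29/2,((H:2,R:2):27/4,X:35/4):23/4):5/2,L:17)
total length: 237/4

237/4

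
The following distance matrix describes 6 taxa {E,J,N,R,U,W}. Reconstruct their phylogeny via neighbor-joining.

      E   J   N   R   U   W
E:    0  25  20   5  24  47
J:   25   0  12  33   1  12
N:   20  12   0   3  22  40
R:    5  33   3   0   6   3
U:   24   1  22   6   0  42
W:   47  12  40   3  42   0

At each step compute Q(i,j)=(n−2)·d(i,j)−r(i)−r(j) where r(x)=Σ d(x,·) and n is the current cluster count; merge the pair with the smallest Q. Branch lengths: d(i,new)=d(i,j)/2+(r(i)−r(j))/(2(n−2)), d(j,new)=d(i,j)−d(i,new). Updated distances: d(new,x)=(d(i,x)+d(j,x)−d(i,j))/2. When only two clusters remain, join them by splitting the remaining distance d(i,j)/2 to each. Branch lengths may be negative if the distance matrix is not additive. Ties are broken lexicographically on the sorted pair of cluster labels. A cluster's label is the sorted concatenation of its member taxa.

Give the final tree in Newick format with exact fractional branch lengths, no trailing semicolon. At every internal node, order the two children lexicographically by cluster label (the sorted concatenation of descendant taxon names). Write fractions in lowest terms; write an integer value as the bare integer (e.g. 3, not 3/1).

(((E:207/16,(R:-41/4,W:53/4):185/16):13/16,(J:-5/4,U:9/4):153/16):111/32,N:111/32)

step 1: merge (R,W) at d=3, Q=-182; branch lengths R→-41/4, W→53/4; new cluster RW
  updated: d(E,RW)=49/2, d(J,RW)=21, d(N,RW)=20, d(RW,U)=45/2
step 2: merge (J,U) at d=1, Q=-251/2; branch lengths J→-5/4, U→9/4; new cluster JU
  updated: d(E,JU)=24, d(JU,N)=33/2, d(JU,RW)=85/4
step 3: merge (E,RW) at d=49/2, Q=-341/4; branch lengths E→207/16, RW→185/16; new cluster ERW
  updated: d(ERW,JU)=83/8, d(ERW,N)=31/4
step 4: merge (ERW,JU) at d=83/8, Q=-277/8; branch lengths ERW→13/16, JU→153/16; new cluster EJRUW
  updated: d(EJRUW,N)=111/16
step 5: merge (EJRUW,N) at d=111/16; branch lengths EJRUW→111/32, N→111/32; new cluster EJNRUW
final tree: (((E:207/16,(R:-41/4,W:53/4):185/16):13/16,(J:-5/4,U:9/4):153/16):111/32,N:111/32)
total length: 733/16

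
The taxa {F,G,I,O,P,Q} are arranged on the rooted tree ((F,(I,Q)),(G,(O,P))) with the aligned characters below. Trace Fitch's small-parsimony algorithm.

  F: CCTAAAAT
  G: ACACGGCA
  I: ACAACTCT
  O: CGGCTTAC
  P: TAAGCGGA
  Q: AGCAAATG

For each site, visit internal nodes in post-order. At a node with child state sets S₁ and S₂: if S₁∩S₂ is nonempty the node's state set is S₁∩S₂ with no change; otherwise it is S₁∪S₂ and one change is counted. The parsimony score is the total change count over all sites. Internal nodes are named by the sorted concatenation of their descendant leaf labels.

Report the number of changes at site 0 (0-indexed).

3

[col 0] IQ: children I:{A}, Q:{A} ∩→ {A}; cost 0
[col 0] FIQ: children F:{C}, IQ:{A} ∪→ {A,C}; cost 1
[col 0] OP: children O:{C}, P:{T} ∪→ {C,T}; cost 1
[col 0] GOP: children G:{A}, OP:{C,T} ∪→ {A,C,T}; cost 1
[col 0] FGIOPQ: children FIQ:{A,C}, GOP:{A,C,T} ∩→ {A,C}; cost 0
[col 1] IQ: children I:{C}, Q:{G} ∪→ {C,G}; cost 1
[col 1] FIQ: children F:{C}, IQ:{C,G} ∩→ {C}; cost 0
[col 1] OP: children O:{G}, P:{A} ∪→ {A,G}; cost 1
[col 1] GOP: children G:{C}, OP:{A,G} ∪→ {A,C,G}; cost 1
[col 1] FGIOPQ: children FIQ:{C}, GOP:{A,C,G} ∩→ {C}; cost 0
[col 2] IQ: children I:{A}, Q:{C} ∪→ {A,C}; cost 1
[col 2] FIQ: children F:{T}, IQ:{A,C} ∪→ {A,C,T}; cost 1
[col 2] OP: children O:{G}, P:{A} ∪→ {A,G}; cost 1
[col 2] GOP: children G:{A}, OP:{A,G} ∩→ {A}; cost 0
[col 2] FGIOPQ: children FIQ:{A,C,T}, GOP:{A} ∩→ {A}; cost 0
[col 3] IQ: children I:{A}, Q:{A} ∩→ {A}; cost 0
[col 3] FIQ: children F:{A}, IQ:{A} ∩→ {A}; cost 0
[col 3] OP: children O:{C}, P:{G} ∪→ {C,G}; cost 1
[col 3] GOP: children G:{C}, OP:{C,G} ∩→ {C}; cost 0
[col 3] FGIOPQ: children FIQ:{A}, GOP:{C} ∪→ {A,C}; cost 1
[col 4] IQ: children I:{C}, Q:{A} ∪→ {A,C}; cost 1
[col 4] FIQ: children F:{A}, IQ:{A,C} ∩→ {A}; cost 0
[col 4] OP: children O:{T}, P:{C} ∪→ {C,T}; cost 1
[col 4] GOP: children G:{G}, OP:{C,T} ∪→ {C,G,T}; cost 1
[col 4] FGIOPQ: children FIQ:{A}, GOP:{C,G,T} ∪→ {A,C,G,T}; cost 1
[col 5] IQ: children I:{T}, Q:{A} ∪→ {A,T}; cost 1
[col 5] FIQ: children F:{A}, IQ:{A,T} ∩→ {A}; cost 0
[col 5] OP: children O:{T}, P:{G} ∪→ {G,T}; cost 1
[col 5] GOP: children G:{G}, OP:{G,T} ∩→ {G}; cost 0
[col 5] FGIOPQ: children FIQ:{A}, GOP:{G} ∪→ {A,G}; cost 1
[col 6] IQ: children I:{C}, Q:{T} ∪→ {C,T}; cost 1
[col 6] FIQ: children F:{A}, IQ:{C,T} ∪→ {A,C,T}; cost 1
[col 6] OP: children O:{A}, P:{G} ∪→ {A,G}; cost 1
[col 6] GOP: children G:{C}, OP:{A,G} ∪→ {A,C,G}; cost 1
[col 6] FGIOPQ: children FIQ:{A,C,T}, GOP:{A,C,G} ∩→ {A,C}; cost 0
[col 7] IQ: children I:{T}, Q:{G} ∪→ {G,T}; cost 1
[col 7] FIQ: children F:{T}, IQ:{G,T} ∩→ {T}; cost 0
[col 7] OP: children O:{C}, P:{A} ∪→ {A,C}; cost 1
[col 7] GOP: children G:{A}, OP:{A,C} ∩→ {A}; cost 0
[col 7] FGIOPQ: children FIQ:{T}, GOP:{A} ∪→ {A,T}; cost 1
per-site changes: [3, 3, 3, 2, 4, 3, 4, 3]; total = 25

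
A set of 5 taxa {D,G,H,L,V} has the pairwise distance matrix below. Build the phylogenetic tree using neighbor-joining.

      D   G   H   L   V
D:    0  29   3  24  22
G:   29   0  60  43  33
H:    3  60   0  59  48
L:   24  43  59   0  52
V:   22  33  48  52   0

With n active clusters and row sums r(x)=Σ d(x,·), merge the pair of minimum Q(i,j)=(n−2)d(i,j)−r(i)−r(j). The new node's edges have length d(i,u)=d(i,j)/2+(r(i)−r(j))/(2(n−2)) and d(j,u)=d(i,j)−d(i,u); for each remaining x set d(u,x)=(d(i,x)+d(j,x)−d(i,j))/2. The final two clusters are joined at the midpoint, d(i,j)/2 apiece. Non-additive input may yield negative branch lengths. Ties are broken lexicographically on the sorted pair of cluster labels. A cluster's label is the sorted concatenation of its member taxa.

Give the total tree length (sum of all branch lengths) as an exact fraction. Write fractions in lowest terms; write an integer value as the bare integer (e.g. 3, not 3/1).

659/8

iteration 1: select D,H (d=3, Q=-239); attach at lengths (-83/6, 101/6); label the merged cluster DH
  updated: d(DH,G)=43, d(DH,L)=40, d(DH,V)=67/2
iteration 2: select DH,L (d=40, Q=-343/2); attach at lengths (123/8, 197/8); label the merged cluster DHL
  updated: d(DHL,G)=23, d(DHL,V)=91/4
iteration 3: select DHL,G (d=23, Q=-315/4); attach at lengths (51/8, 133/8); label the merged cluster DGHL
  updated: d(DGHL,V)=131/8
iteration 4: select DGHL,V (d=131/8); attach at lengths (131/16, 131/16); label the merged cluster DGHLV
final tree: ((((D:-83/6,H:101/6):123/8,L:197/8):51/8,G:133/8):131/16,V:131/16)
total length: 659/8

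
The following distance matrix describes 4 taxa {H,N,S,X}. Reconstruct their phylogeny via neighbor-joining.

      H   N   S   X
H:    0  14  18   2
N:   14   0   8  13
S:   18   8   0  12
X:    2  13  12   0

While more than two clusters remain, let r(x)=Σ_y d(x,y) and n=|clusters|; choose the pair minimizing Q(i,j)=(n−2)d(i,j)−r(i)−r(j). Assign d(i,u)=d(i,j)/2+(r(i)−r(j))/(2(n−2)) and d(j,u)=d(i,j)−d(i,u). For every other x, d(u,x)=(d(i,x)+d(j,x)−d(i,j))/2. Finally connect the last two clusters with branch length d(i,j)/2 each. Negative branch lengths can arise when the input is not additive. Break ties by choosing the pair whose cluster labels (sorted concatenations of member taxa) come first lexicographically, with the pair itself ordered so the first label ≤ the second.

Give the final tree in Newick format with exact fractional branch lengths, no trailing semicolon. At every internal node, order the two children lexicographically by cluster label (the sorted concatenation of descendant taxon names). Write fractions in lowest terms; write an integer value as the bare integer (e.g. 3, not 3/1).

step 1: merge (H,X) at d=2, Q=-57; branch lengths H→11/4, X→-3/4; new cluster HX
  updated: d(HX,N)=25/2, d(HX,S)=14
step 2: merge (HX,N) at d=25/2, Q=-69/2; branch lengths HX→37/4, N→13/4; new cluster HNX
  updated: d(HNX,S)=19/4
step 3: merge (HNX,S) at d=19/4; branch lengths HNX→19/8, S→19/8; new cluster HNSX
final tree: (((H:11/4,X:-3/4):37/4,N:13/4):19/8,S:19/8)
total length: 77/4

(((H:11/4,X:-3/4):37/4,N:13/4):19/8,S:19/8)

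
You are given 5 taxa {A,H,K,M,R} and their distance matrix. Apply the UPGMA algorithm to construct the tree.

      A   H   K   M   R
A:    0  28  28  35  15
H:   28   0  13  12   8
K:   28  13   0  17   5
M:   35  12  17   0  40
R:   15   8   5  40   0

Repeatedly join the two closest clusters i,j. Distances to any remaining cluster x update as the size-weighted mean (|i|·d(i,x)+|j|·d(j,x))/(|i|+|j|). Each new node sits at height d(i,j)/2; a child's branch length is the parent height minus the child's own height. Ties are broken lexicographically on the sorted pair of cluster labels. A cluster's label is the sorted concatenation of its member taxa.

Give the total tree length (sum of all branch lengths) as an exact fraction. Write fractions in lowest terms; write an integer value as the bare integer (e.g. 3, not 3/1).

183/4

1. join K+R (d=5) ⇒ KR; edges |K|=5/2, |R|=5/2
  updated: d(A,KR)=43/2, d(H,KR)=21/2, d(KR,M)=57/2
2. join H+KR (d=21/2) ⇒ HKR; edges |H|=21/4, |KR|=11/4
  updated: d(A,HKR)=71/3, d(HKR,M)=23
3. join HKR+M (d=23) ⇒ HKMR; edges |HKR|=25/4, |M|=23/2
  updated: d(A,HKMR)=53/2
4. join A+HKMR (d=53/2) ⇒ AHKMR; edges |A|=53/4, |HKMR|=7/4
final tree: (A:53/4,((H:21/4,(K:5/2,R:5/2):11/4):25/4,M:23/2):7/4)
total length: 183/4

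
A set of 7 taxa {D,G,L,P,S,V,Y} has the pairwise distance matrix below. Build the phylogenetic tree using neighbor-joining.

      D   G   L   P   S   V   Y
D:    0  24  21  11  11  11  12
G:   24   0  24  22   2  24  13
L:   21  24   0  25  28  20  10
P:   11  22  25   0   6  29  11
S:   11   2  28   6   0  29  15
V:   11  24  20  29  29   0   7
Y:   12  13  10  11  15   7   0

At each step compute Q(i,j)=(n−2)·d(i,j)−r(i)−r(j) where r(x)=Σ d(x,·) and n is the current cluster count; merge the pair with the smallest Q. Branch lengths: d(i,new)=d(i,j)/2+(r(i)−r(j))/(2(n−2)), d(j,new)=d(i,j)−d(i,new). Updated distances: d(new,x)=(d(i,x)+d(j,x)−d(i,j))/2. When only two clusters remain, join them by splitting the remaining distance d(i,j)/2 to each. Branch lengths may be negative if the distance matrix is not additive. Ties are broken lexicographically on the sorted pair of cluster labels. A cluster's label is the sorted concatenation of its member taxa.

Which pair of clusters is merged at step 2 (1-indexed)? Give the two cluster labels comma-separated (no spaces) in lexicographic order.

GS,P

iteration 1: select G,S (d=2, Q=-190); attach at lengths (14/5, -4/5); label the merged cluster GS
  updated: d(D,GS)=33/2, d(GS,L)=25, d(GS,P)=13, d(GS,V)=51/2, d(GS,Y)=13
iteration 2: select GS,P (d=13, Q=-130); attach at lengths (7, 6); label the merged cluster GPS
  updated: d(D,GPS)=29/4, d(GPS,L)=37/2, d(GPS,V)=83/4, d(GPS,Y)=11/2
iteration 3: select D,GPS (d=29/4, Q=-163/2); attach at lengths (7/2, 15/4); label the merged cluster DGPS
  updated: d(DGPS,L)=129/8, d(DGPS,V)=49/4, d(DGPS,Y)=41/8
iteration 4: select DGPS,V (d=49/4, Q=-193/4); attach at lengths (75/16, 121/16); label the merged cluster DGPSV
  updated: d(DGPSV,L)=191/16, d(DGPSV,Y)=-1/16
iteration 5: select DGPSV,L (d=191/16, Q=-175/8); attach at lengths (15/16, 11); label the merged cluster DGLPSV
  updated: d(DGLPSV,Y)=-1
iteration 6: select DGLPSV,Y (d=-1); attach at lengths (-1/2, -1/2); label the merged cluster DGLPSVY
final tree: ((((D:7/2,((G:14/5,S:-4/5):7,P:6):15/4):75/16,V:121/16):15/16,L:11):-1/2,Y:-1/2)
total length: 727/16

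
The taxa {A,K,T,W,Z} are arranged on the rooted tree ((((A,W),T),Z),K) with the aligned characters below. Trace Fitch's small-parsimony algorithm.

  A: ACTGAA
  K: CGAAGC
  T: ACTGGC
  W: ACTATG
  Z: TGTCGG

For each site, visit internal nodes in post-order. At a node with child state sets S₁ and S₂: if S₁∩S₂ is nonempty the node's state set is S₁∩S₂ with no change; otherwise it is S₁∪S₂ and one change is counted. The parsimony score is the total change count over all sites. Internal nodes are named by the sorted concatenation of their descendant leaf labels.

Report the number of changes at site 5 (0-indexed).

[col 0] AW: children A:{A}, W:{A} ∩→ {A}; cost 0
[col 0] ATW: children AW:{A}, T:{A} ∩→ {A}; cost 0
[col 0] ATWZ: children ATW:{A}, Z:{T} ∪→ {A,T}; cost 1
[col 0] AKTWZ: children ATWZ:{A,T}, K:{C} ∪→ {A,C,T}; cost 1
[col 1] AW: children A:{C}, W:{C} ∩→ {C}; cost 0
[col 1] ATW: children AW:{C}, T:{C} ∩→ {C}; cost 0
[col 1] ATWZ: children ATW:{C}, Z:{G} ∪→ {C,G}; cost 1
[col 1] AKTWZ: children ATWZ:{C,G}, K:{G} ∩→ {G}; cost 0
[col 2] AW: children A:{T}, W:{T} ∩→ {T}; cost 0
[col 2] ATW: children AW:{T}, T:{T} ∩→ {T}; cost 0
[col 2] ATWZ: children ATW:{T}, Z:{T} ∩→ {T}; cost 0
[col 2] AKTWZ: children ATWZ:{T}, K:{A} ∪→ {A,T}; cost 1
[col 3] AW: children A:{G}, W:{A} ∪→ {A,G}; cost 1
[col 3] ATW: children AW:{A,G}, T:{G} ∩→ {G}; cost 0
[col 3] ATWZ: children ATW:{G}, Z:{C} ∪→ {C,G}; cost 1
[col 3] AKTWZ: children ATWZ:{C,G}, K:{A} ∪→ {A,C,G}; cost 1
[col 4] AW: children A:{A}, W:{T} ∪→ {A,T}; cost 1
[col 4] ATW: children AW:{A,T}, T:{G} ∪→ {A,G,T}; cost 1
[col 4] ATWZ: children ATW:{A,G,T}, Z:{G} ∩→ {G}; cost 0
[col 4] AKTWZ: children ATWZ:{G}, K:{G} ∩→ {G}; cost 0
[col 5] AW: children A:{A}, W:{G} ∪→ {A,G}; cost 1
[col 5] ATW: children AW:{A,G}, T:{C} ∪→ {A,C,G}; cost 1
[col 5] ATWZ: children ATW:{A,C,G}, Z:{G} ∩→ {G}; cost 0
[col 5] AKTWZ: children ATWZ:{G}, K:{C} ∪→ {C,G}; cost 1
per-site changes: [2, 1, 1, 3, 2, 3]; total = 12

3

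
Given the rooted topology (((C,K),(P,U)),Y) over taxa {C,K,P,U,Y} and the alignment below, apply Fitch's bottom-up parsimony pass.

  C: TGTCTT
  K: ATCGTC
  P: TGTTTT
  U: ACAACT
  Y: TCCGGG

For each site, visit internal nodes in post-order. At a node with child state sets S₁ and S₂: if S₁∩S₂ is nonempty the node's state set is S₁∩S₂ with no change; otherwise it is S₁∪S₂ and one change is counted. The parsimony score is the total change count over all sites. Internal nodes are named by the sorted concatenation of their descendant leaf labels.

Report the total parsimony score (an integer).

CK@0: {T} ∪ {A} = {A,T} (union, +1)
PU@0: {T} ∪ {A} = {A,T} (union, +1)
CKPU@0: {A,T} ∩ {A,T} = {A,T} (intersection, +0)
CKPUY@0: {A,T} ∩ {T} = {T} (intersection, +0)
CK@1: {G} ∪ {T} = {G,T} (union, +1)
PU@1: {G} ∪ {C} = {C,G} (union, +1)
CKPU@1: {G,T} ∩ {C,G} = {G} (intersection, +0)
CKPUY@1: {G} ∪ {C} = {C,G} (union, +1)
CK@2: {T} ∪ {C} = {C,T} (union, +1)
PU@2: {T} ∪ {A} = {A,T} (union, +1)
CKPU@2: {C,T} ∩ {A,T} = {T} (intersection, +0)
CKPUY@2: {T} ∪ {C} = {C,T} (union, +1)
CK@3: {C} ∪ {G} = {C,G} (union, +1)
PU@3: {T} ∪ {A} = {A,T} (union, +1)
CKPU@3: {C,G} ∪ {A,T} = {A,C,G,T} (union, +1)
CKPUY@3: {A,C,G,T} ∩ {G} = {G} (intersection, +0)
CK@4: {T} ∩ {T} = {T} (intersection, +0)
PU@4: {T} ∪ {C} = {C,T} (union, +1)
CKPU@4: {T} ∩ {C,T} = {T} (intersection, +0)
CKPUY@4: {T} ∪ {G} = {G,T} (union, +1)
CK@5: {T} ∪ {C} = {C,T} (union, +1)
PU@5: {T} ∩ {T} = {T} (intersection, +0)
CKPU@5: {C,T} ∩ {T} = {T} (intersection, +0)
CKPUY@5: {T} ∪ {G} = {G,T} (union, +1)
per-site changes: [2, 3, 3, 3, 2, 2]; total = 15

15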